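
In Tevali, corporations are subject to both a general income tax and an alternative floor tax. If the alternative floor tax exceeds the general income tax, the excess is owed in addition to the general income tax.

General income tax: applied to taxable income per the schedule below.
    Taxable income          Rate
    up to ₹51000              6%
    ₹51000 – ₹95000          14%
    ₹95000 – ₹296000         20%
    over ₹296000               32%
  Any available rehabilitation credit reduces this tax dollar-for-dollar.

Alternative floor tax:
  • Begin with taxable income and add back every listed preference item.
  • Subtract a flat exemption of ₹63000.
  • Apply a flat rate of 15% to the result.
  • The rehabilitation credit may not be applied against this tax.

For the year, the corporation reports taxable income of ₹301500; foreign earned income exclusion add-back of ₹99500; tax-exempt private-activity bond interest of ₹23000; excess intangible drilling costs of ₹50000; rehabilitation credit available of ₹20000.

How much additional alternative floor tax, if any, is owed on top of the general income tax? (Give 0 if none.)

₹30470

General income tax:
  ₹51000 × 6% = ₹3060
  ₹44000 × 14% = ₹6160
  ₹201000 × 20% = ₹40200
  ₹5500 × 32% = ₹1760
  → ₹51180
  Less rehabilitation credit ₹20000 → ₹31180

Alternative floor tax:
  Adjusted income: ₹301500 + ₹99500 + ₹23000 + ₹50000 = ₹474000
  Less exemption ₹63000 → base ₹411000
  ₹411000 × 15% = ₹61650

Excess of alternative floor tax over general income tax: ₹61650 − ₹31180 = ₹30470.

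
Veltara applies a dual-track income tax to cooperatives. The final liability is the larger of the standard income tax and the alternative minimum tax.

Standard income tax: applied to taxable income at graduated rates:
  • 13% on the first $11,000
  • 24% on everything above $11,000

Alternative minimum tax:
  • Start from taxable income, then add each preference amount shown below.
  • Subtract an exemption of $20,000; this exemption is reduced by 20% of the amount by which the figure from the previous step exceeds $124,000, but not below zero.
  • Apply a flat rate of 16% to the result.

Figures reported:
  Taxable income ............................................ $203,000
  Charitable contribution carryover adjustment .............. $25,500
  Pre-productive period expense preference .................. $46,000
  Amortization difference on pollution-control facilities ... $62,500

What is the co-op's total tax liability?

$53,920

Alternative minimum tax:
  Adjusted income: $203,000 + $25,500 + $46,000 + $62,500 = $337,000
  Exemption: 20% × ($337,000 − $124,000) = $42,600 ≥ $20,000, so the exemption is fully phased out
  Base: $337,000 − $0 = $337,000
  $337,000 × 16% = $53,920

Standard income tax:
  $11,000 × 13% = $1,430
  $192,000 × 24% = $46,080
  → $47,510

$53,920 > $47,510, so the alternative minimum tax is the binding amount.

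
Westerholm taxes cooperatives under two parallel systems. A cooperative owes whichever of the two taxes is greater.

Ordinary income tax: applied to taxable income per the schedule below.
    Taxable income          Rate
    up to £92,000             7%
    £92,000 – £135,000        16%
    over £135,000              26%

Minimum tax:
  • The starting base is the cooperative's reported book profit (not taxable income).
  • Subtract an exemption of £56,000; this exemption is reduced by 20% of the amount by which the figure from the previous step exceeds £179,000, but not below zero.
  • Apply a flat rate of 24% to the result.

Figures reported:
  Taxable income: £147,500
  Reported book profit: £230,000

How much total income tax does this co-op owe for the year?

Ordinary income tax:
  £92,000 × 7% = £6,440
  £43,000 × 16% = £6,880
  £12,500 × 26% = £3,250
  → £16,570

Minimum tax:
  Base (reported book profit): £230,000
  Exemption: £56,000 − 20% × (£230,000 − £179,000) = £56,000 − £10,200 = £45,800
  Base: £230,000 − £45,800 = £184,200
  £184,200 × 24% = £44,208

£44,208 > £16,570, so the minimum tax is the binding amount.

£44,208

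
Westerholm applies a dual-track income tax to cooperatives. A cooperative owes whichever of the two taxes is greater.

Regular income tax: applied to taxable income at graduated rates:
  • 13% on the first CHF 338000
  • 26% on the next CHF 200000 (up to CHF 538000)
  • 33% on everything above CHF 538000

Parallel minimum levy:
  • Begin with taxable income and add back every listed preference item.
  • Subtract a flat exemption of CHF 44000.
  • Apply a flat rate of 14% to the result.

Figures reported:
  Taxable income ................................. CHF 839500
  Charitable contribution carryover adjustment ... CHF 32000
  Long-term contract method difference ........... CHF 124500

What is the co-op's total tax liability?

Regular income tax:
  CHF 338000 × 13% = CHF 43940
  CHF 200000 × 26% = CHF 52000
  CHF 301500 × 33% = CHF 99495
  → CHF 195435

Parallel minimum levy:
  Adjusted income: CHF 839500 + CHF 32000 + CHF 124500 = CHF 996000
  Less exemption CHF 44000 → base CHF 952000
  CHF 952000 × 14% = CHF 133280

CHF 195435 > CHF 133280, so the regular income tax governs.

CHF 195435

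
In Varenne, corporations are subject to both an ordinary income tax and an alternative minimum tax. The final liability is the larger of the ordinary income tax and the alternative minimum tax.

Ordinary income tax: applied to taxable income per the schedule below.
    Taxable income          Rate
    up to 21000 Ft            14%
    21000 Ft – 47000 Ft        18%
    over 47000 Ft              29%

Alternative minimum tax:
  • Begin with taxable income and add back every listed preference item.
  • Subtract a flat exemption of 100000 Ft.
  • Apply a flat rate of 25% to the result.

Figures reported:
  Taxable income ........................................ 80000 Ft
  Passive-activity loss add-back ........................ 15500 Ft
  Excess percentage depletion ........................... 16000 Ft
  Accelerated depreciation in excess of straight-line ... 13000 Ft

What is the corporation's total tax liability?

17190 Ft

Alternative minimum tax:
  Adjusted income: 80000 Ft + 15500 Ft + 16000 Ft + 13000 Ft = 124500 Ft
  Less exemption 100000 Ft → base 24500 Ft
  24500 Ft × 25% = 6125 Ft

Ordinary income tax:
  21000 Ft × 14% = 2940 Ft
  26000 Ft × 18% = 4680 Ft
  33000 Ft × 29% = 9570 Ft
  → 17190 Ft

17190 Ft > 6125 Ft, so the ordinary income tax governs.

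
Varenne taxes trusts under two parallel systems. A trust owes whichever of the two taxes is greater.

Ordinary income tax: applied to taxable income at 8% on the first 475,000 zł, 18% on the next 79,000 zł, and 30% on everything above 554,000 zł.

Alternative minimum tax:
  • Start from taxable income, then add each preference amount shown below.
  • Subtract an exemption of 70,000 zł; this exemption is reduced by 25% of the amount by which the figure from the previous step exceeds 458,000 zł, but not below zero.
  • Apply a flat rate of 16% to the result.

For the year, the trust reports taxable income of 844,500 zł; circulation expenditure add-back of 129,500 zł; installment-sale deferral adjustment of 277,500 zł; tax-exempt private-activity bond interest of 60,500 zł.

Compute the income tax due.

209,920 zł

Ordinary income tax:
  475,000 zł × 8% = 38,000 zł
  79,000 zł × 18% = 14,220 zł
  290,500 zł × 30% = 87,150 zł
  → 139,370 zł

Alternative minimum tax:
  Adjusted income: 844,500 zł + 129,500 zł + 277,500 zł + 60,500 zł = 1,312,000 zł
  Exemption: 25% × (1,312,000 zł − 458,000 zł) = 213,500 zł ≥ 70,000 zł, so the exemption is fully phased out
  Base: 1,312,000 zł − 0 zł = 1,312,000 zł
  1,312,000 zł × 16% = 209,920 zł

209,920 zł > 139,370 zł, so the alternative minimum tax is the binding amount.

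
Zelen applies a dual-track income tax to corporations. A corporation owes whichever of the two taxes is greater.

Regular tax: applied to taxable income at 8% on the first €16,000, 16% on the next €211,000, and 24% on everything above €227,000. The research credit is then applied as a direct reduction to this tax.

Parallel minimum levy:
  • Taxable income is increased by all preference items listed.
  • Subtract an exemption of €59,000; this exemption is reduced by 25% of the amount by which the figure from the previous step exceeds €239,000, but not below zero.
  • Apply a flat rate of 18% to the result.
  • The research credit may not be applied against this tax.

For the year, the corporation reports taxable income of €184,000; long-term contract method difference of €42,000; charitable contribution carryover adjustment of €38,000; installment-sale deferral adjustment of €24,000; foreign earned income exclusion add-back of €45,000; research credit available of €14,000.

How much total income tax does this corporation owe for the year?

€53,550

Parallel minimum levy:
  Adjusted income: €184,000 + €42,000 + €38,000 + €24,000 + €45,000 = €333,000
  Exemption: €59,000 − 25% × (€333,000 − €239,000) = €59,000 − €23,500 = €35,500
  Base: €333,000 − €35,500 = €297,500
  €297,500 × 18% = €53,550

Regular tax:
  €16,000 × 8% = €1,280
  €168,000 × 16% = €26,880
  → €28,160
  Less research credit €14,000 → €14,160

€53,550 > €14,160, so the parallel minimum levy is the binding amount.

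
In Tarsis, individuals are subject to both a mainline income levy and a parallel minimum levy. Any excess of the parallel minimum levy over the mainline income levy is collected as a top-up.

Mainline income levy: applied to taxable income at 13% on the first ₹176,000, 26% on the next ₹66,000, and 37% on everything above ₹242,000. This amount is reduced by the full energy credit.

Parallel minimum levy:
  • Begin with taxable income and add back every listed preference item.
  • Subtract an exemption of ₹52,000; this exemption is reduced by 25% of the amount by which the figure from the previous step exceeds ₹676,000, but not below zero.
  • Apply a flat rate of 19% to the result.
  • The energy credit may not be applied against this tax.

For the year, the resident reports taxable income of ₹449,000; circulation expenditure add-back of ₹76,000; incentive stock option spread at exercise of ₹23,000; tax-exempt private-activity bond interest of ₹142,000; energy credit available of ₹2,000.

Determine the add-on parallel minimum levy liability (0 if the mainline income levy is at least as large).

₹7,255

Parallel minimum levy:
  Adjusted income: ₹449,000 + ₹76,000 + ₹23,000 + ₹142,000 = ₹690,000
  Exemption: ₹52,000 − 25% × (₹690,000 − ₹676,000) = ₹52,000 − ₹3,500 = ₹48,500
  Base: ₹690,000 − ₹48,500 = ₹641,500
  ₹641,500 × 19% = ₹121,885

Mainline income levy:
  ₹176,000 × 13% = ₹22,880
  ₹66,000 × 26% = ₹17,160
  ₹207,000 × 37% = ₹76,590
  → ₹116,630
  Less energy credit ₹2,000 → ₹114,630

Excess of parallel minimum levy over mainline income levy: ₹121,885 − ₹114,630 = ₹7,255.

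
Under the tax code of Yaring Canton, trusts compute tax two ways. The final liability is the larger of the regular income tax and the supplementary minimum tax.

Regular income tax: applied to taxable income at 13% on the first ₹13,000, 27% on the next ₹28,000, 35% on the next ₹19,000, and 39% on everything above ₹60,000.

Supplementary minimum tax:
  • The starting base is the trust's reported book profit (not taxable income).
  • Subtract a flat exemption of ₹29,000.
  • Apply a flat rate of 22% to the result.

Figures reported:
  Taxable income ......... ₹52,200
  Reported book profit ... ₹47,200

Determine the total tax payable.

₹13,170

Supplementary minimum tax:
  Base (reported book profit): ₹47,200
  Less exemption ₹29,000 → base ₹18,200
  ₹18,200 × 22% = ₹4,004

Regular income tax:
  ₹13,000 × 13% = ₹1,690
  ₹28,000 × 27% = ₹7,560
  ₹11,200 × 35% = ₹3,920
  → ₹13,170

₹13,170 > ₹4,004, so the regular income tax governs.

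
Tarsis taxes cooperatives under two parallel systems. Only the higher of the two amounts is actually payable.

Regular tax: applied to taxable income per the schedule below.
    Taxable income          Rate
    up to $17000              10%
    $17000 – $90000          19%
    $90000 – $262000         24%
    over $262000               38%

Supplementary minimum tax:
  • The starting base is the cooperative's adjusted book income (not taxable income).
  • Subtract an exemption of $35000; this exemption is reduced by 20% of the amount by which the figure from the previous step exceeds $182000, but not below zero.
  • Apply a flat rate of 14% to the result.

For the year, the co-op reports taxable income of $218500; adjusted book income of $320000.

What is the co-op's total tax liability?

$46410

Supplementary minimum tax:
  Base (adjusted book income): $320000
  Exemption: $35000 − 20% × ($320000 − $182000) = $35000 − $27600 = $7400
  Base: $320000 − $7400 = $312600
  $312600 × 14% = $43764

Regular tax:
  $17000 × 10% = $1700
  $73000 × 19% = $13870
  $128500 × 24% = $30840
  → $46410

$46410 > $43764, so the regular tax governs.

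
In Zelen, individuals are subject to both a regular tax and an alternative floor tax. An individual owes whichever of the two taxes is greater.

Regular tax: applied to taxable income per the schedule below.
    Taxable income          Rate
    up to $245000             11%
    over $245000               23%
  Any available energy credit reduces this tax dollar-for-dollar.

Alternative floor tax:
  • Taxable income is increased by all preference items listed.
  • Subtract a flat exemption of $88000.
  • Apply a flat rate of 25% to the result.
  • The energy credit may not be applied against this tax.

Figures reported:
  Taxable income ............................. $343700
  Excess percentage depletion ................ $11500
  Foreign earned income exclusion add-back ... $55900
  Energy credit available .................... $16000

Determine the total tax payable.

Regular tax:
  $245000 × 11% = $26950
  $98700 × 23% = $22701
  → $49651
  Less energy credit $16000 → $33651

Alternative floor tax:
  Adjusted income: $343700 + $11500 + $55900 = $411100
  Less exemption $88000 → base $323100
  $323100 × 25% = $80775

$80775 > $33651, so the alternative floor tax is the binding amount.

$80775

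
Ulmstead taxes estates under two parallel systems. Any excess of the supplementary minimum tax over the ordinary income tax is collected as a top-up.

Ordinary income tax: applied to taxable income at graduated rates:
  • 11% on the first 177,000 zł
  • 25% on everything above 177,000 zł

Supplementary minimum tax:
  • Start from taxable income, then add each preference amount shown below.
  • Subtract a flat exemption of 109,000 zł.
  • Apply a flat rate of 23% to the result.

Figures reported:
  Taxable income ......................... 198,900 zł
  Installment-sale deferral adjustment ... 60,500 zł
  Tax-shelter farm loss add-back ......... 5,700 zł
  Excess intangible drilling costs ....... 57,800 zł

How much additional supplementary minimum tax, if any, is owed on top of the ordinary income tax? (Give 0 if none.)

24,252 zł

Ordinary income tax:
  177,000 zł × 11% = 19,470 zł
  21,900 zł × 25% = 5,475 zł
  → 24,945 zł

Supplementary minimum tax:
  Adjusted income: 198,900 zł + 60,500 zł + 5,700 zł + 57,800 zł = 322,900 zł
  Less exemption 109,000 zł → base 213,900 zł
  213,900 zł × 23% = 49,197 zł

Excess of supplementary minimum tax over ordinary income tax: 49,197 zł − 24,945 zł = 24,252 zł.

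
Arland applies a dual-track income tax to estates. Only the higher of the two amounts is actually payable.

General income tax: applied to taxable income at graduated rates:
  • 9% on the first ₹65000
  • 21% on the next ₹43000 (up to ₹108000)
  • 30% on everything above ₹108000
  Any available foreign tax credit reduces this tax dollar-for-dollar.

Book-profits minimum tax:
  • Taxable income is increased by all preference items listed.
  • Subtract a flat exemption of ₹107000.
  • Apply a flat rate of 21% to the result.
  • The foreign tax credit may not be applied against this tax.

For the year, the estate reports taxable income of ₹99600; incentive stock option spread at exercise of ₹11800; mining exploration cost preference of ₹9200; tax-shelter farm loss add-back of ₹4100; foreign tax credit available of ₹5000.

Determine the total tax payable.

Book-profits minimum tax:
  Adjusted income: ₹99600 + ₹11800 + ₹9200 + ₹4100 = ₹124700
  Less exemption ₹107000 → base ₹17700
  ₹17700 × 21% = ₹3717

General income tax:
  ₹65000 × 9% = ₹5850
  ₹34600 × 21% = ₹7266
  → ₹13116
  Less foreign tax credit ₹5000 → ₹8116

₹8116 > ₹3717, so the general income tax governs.

₹8116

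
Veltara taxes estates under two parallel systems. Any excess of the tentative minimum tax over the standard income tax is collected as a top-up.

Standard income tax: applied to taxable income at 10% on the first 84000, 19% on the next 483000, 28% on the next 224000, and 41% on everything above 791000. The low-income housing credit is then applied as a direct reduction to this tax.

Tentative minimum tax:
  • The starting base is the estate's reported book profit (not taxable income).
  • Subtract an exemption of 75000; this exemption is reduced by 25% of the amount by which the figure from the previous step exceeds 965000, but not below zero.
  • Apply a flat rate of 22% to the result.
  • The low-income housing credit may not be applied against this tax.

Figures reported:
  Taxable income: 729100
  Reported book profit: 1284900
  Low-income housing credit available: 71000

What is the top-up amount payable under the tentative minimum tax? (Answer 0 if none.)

Tentative minimum tax:
  Base (reported book profit): 1284900
  Exemption: 25% × (1284900 − 965000) = 79975 ≥ 75000, so the exemption is fully phased out
  Base: 1284900 − 0 = 1284900
  1284900 × 22% = 282678

Standard income tax:
  84000 × 10% = 8400
  483000 × 19% = 91770
  162100 × 28% = 45388
  → 145558
  Less low-income housing credit 71000 → 74558

Excess of tentative minimum tax over standard income tax: 282678 − 74558 = 208120.

208120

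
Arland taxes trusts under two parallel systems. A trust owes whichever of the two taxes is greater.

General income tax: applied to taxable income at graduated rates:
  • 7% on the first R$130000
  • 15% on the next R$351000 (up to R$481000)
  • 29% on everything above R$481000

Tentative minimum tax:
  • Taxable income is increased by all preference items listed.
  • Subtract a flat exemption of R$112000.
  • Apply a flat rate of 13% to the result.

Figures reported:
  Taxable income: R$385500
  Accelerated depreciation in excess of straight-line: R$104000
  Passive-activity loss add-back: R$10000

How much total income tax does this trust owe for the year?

General income tax:
  R$130000 × 7% = R$9100
  R$255500 × 15% = R$38325
  → R$47425

Tentative minimum tax:
  Adjusted income: R$385500 + R$104000 + R$10000 = R$499500
  Less exemption R$112000 → base R$387500
  R$387500 × 13% = R$50375

R$50375 > R$47425, so the tentative minimum tax is the binding amount.

R$50375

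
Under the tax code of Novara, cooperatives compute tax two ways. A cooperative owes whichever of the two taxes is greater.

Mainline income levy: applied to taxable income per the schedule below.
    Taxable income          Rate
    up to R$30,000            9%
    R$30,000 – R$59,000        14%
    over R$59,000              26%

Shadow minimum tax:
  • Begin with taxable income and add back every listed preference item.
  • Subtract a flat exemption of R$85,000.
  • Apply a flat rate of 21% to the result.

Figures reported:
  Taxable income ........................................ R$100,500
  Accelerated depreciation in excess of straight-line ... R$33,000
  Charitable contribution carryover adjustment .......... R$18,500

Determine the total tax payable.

R$17,550

Mainline income levy:
  R$30,000 × 9% = R$2,700
  R$29,000 × 14% = R$4,060
  R$41,500 × 26% = R$10,790
  → R$17,550

Shadow minimum tax:
  Adjusted income: R$100,500 + R$33,000 + R$18,500 = R$152,000
  Less exemption R$85,000 → base R$67,000
  R$67,000 × 21% = R$14,070

R$17,550 > R$14,070, so the mainline income levy governs.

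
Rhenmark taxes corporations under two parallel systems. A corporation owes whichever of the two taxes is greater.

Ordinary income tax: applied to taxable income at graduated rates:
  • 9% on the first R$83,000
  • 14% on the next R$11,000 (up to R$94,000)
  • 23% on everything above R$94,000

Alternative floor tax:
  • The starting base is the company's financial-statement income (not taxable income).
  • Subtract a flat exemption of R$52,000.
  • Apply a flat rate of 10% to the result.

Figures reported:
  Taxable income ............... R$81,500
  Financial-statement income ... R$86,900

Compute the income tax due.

Ordinary income tax:
  R$81,500 × 9% = R$7,335

Alternative floor tax:
  Base (financial-statement income): R$86,900
  Less exemption R$52,000 → base R$34,900
  R$34,900 × 10% = R$3,490

R$7,335 > R$3,490, so the ordinary income tax governs.

R$7,335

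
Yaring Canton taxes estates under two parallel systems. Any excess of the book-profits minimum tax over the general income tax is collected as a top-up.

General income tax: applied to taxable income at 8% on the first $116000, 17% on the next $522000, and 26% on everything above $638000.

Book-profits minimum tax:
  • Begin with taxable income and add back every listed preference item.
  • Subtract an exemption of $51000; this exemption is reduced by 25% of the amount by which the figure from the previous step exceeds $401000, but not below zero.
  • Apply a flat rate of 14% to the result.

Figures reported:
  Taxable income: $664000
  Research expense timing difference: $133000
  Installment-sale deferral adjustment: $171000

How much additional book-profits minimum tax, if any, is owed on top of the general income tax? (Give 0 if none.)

Book-profits minimum tax:
  Adjusted income: $664000 + $133000 + $171000 = $968000
  Exemption: 25% × ($968000 − $401000) = $141750 ≥ $51000, so the exemption is fully phased out
  Base: $968000 − $0 = $968000
  $968000 × 14% = $135520

General income tax:
  $116000 × 8% = $9280
  $522000 × 17% = $88740
  $26000 × 26% = $6760
  → $104780

Excess of book-profits minimum tax over general income tax: $135520 − $104780 = $30740.

$30740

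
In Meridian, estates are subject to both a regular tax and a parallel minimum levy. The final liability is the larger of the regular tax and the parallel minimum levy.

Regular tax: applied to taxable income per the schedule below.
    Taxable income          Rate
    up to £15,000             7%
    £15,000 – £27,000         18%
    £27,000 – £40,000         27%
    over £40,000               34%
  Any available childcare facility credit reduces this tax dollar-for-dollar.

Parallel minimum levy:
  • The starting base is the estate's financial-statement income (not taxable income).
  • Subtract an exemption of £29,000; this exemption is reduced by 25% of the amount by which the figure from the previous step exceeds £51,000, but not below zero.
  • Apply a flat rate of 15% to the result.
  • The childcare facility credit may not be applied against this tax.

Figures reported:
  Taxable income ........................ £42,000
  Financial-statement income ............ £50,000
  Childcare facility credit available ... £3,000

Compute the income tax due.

£4,400

Regular tax:
  £15,000 × 7% = £1,050
  £12,000 × 18% = £2,160
  £13,000 × 27% = £3,510
  £2,000 × 34% = £680
  → £7,400
  Less childcare facility credit £3,000 → £4,400

Parallel minimum levy:
  Base (financial-statement income): £50,000
  Exemption: £50,000 ≤ £51,000, so full £29,000 applies
  Base: £50,000 − £29,000 = £21,000
  £21,000 × 15% = £3,150

£4,400 > £3,150, so the regular tax governs.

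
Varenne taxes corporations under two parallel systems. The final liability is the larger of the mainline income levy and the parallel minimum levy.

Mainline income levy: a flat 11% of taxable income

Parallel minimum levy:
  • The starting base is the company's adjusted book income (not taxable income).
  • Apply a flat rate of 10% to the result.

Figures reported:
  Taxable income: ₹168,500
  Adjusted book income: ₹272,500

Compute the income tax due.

Mainline income levy:
  ₹168,500 × 11% = ₹18,535

Parallel minimum levy:
  Base (adjusted book income): ₹272,500
  ₹272,500 × 10% = ₹27,250

₹27,250 > ₹18,535, so the parallel minimum levy is the binding amount.

₹27,250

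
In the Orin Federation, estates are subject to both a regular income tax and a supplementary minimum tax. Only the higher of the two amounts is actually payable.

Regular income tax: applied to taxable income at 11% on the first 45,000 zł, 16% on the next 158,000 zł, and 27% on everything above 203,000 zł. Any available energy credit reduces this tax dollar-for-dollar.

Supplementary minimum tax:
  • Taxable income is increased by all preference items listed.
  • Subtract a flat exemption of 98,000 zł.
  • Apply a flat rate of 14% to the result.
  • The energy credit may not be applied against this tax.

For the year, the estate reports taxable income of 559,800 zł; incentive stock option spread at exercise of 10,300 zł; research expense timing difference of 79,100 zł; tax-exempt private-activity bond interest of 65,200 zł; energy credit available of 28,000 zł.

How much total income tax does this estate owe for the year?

98,566 zł

Regular income tax:
  45,000 zł × 11% = 4,950 zł
  158,000 zł × 16% = 25,280 zł
  356,800 zł × 27% = 96,336 zł
  → 126,566 zł
  Less energy credit 28,000 zł → 98,566 zł

Supplementary minimum tax:
  Adjusted income: 559,800 zł + 10,300 zł + 79,100 zł + 65,200 zł = 714,400 zł
  Less exemption 98,000 zł → base 616,400 zł
  616,400 zł × 14% = 86,296 zł

98,566 zł > 86,296 zł, so the regular income tax governs.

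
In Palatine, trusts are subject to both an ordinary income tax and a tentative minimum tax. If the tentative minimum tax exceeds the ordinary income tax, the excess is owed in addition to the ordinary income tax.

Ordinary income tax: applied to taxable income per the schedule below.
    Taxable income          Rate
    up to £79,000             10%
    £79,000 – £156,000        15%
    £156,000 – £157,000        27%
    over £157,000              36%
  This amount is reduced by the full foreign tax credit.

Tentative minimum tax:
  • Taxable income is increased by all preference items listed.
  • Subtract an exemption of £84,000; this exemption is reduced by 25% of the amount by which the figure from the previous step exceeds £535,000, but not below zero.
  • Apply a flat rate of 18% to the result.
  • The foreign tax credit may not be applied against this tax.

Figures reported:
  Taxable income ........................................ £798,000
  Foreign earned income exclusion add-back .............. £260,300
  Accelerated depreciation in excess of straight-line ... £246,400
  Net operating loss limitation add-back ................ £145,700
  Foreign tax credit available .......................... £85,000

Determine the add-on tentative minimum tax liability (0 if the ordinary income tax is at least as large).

£95,592

Tentative minimum tax:
  Adjusted income: £798,000 + £260,300 + £246,400 + £145,700 = £1,450,400
  Exemption: 25% × (£1,450,400 − £535,000) = £228,850 ≥ £84,000, so the exemption is fully phased out
  Base: £1,450,400 − £0 = £1,450,400
  £1,450,400 × 18% = £261,072

Ordinary income tax:
  £79,000 × 10% = £7,900
  £77,000 × 15% = £11,550
  £1,000 × 27% = £270
  £641,000 × 36% = £230,760
  → £250,480
  Less foreign tax credit £85,000 → £165,480

Excess of tentative minimum tax over ordinary income tax: £261,072 − £165,480 = £95,592.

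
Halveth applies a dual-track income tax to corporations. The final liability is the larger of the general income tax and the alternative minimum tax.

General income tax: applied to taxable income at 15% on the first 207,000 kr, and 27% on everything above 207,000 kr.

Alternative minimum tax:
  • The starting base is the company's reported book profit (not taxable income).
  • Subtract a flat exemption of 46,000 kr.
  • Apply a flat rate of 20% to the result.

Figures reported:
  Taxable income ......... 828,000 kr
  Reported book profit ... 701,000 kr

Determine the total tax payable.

198,720 kr

General income tax:
  207,000 kr × 15% = 31,050 kr
  621,000 kr × 27% = 167,670 kr
  → 198,720 kr

Alternative minimum tax:
  Base (reported book profit): 701,000 kr
  Less exemption 46,000 kr → base 655,000 kr
  655,000 kr × 20% = 131,000 kr

198,720 kr > 131,000 kr, so the general income tax governs.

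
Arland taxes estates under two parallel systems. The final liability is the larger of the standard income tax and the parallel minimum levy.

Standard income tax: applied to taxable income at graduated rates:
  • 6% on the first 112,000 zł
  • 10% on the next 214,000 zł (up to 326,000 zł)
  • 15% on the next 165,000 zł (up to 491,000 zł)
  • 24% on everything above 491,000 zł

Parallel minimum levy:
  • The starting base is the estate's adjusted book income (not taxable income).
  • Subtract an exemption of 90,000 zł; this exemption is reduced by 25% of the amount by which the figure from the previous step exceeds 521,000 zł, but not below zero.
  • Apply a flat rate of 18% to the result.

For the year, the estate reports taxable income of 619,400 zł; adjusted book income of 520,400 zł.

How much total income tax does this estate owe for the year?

Parallel minimum levy:
  Base (adjusted book income): 520,400 zł
  Exemption: 520,400 zł ≤ 521,000 zł, so full 90,000 zł applies
  Base: 520,400 zł − 90,000 zł = 430,400 zł
  430,400 zł × 18% = 77,472 zł

Standard income tax:
  112,000 zł × 6% = 6,720 zł
  214,000 zł × 10% = 21,400 zł
  165,000 zł × 15% = 24,750 zł
  128,400 zł × 24% = 30,816 zł
  → 83,686 zł

83,686 zł > 77,472 zł, so the standard income tax governs.

83,686 zł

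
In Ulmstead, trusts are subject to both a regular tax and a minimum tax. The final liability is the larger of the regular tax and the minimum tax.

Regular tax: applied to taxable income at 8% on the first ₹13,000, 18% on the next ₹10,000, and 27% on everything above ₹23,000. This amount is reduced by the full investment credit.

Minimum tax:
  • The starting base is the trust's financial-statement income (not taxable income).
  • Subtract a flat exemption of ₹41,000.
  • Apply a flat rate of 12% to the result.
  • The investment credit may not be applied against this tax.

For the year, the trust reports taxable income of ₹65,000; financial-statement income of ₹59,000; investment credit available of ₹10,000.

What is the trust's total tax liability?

Regular tax:
  ₹13,000 × 8% = ₹1,040
  ₹10,000 × 18% = ₹1,800
  ₹42,000 × 27% = ₹11,340
  → ₹14,180
  Less investment credit ₹10,000 → ₹4,180

Minimum tax:
  Base (financial-statement income): ₹59,000
  Less exemption ₹41,000 → base ₹18,000
  ₹18,000 × 12% = ₹2,160

₹4,180 > ₹2,160, so the regular tax governs.

₹4,180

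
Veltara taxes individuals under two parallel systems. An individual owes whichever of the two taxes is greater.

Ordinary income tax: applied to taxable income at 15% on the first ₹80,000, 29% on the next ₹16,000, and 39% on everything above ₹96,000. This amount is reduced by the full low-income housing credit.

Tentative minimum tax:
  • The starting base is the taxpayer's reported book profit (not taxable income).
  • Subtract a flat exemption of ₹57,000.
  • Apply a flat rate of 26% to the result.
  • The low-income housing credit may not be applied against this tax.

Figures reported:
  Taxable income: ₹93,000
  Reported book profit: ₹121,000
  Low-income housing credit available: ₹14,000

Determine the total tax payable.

₹16,640

Tentative minimum tax:
  Base (reported book profit): ₹121,000
  Less exemption ₹57,000 → base ₹64,000
  ₹64,000 × 26% = ₹16,640

Ordinary income tax:
  ₹80,000 × 15% = ₹12,000
  ₹13,000 × 29% = ₹3,770
  → ₹15,770
  Less low-income housing credit ₹14,000 → ₹1,770

₹16,640 > ₹1,770, so the tentative minimum tax is the binding amount.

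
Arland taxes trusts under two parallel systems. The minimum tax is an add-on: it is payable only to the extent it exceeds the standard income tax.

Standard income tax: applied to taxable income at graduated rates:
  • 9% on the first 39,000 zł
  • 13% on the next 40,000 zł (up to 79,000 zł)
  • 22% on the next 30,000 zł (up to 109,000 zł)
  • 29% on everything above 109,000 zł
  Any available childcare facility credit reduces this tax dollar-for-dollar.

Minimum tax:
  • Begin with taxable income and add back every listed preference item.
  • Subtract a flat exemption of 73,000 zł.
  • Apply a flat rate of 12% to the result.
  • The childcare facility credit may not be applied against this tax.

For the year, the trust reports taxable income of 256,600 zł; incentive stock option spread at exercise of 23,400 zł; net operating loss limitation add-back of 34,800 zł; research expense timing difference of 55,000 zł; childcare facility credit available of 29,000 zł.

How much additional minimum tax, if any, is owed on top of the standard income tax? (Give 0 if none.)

Minimum tax:
  Adjusted income: 256,600 zł + 23,400 zł + 34,800 zł + 55,000 zł = 369,800 zł
  Less exemption 73,000 zł → base 296,800 zł
  296,800 zł × 12% = 35,616 zł

Standard income tax:
  39,000 zł × 9% = 3,510 zł
  40,000 zł × 13% = 5,200 zł
  30,000 zł × 22% = 6,600 zł
  147,600 zł × 29% = 42,804 zł
  → 58,114 zł
  Less childcare facility credit 29,000 zł → 29,114 zł

Excess of minimum tax over standard income tax: 35,616 zł − 29,114 zł = 6,502 zł.

6,502 zł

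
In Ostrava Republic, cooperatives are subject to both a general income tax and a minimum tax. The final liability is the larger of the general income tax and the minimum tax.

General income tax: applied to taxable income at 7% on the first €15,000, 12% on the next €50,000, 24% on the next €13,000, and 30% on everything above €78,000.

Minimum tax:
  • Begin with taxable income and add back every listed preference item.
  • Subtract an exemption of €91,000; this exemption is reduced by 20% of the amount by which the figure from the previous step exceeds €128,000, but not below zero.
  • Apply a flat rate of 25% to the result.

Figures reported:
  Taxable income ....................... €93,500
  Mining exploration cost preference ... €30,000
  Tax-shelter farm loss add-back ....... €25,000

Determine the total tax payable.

€15,400

Minimum tax:
  Adjusted income: €93,500 + €30,000 + €25,000 = €148,500
  Exemption: €91,000 − 20% × (€148,500 − €128,000) = €91,000 − €4,100 = €86,900
  Base: €148,500 − €86,900 = €61,600
  €61,600 × 25% = €15,400

General income tax:
  €15,000 × 7% = €1,050
  €50,000 × 12% = €6,000
  €13,000 × 24% = €3,120
  €15,500 × 30% = €4,650
  → €14,820

€15,400 > €14,820, so the minimum tax is the binding amount.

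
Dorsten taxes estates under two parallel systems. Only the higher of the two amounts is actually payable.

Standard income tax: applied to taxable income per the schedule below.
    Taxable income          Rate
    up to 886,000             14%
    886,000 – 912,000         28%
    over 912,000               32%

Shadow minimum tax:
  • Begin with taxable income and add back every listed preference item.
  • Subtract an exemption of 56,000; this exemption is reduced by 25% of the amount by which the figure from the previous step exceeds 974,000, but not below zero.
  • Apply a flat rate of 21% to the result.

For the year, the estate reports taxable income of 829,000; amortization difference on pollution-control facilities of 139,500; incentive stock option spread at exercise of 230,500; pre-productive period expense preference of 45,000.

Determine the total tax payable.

261,240

Shadow minimum tax:
  Adjusted income: 829,000 + 139,500 + 230,500 + 45,000 = 1,244,000
  Exemption: 25% × (1,244,000 − 974,000) = 67,500 ≥ 56,000, so the exemption is fully phased out
  Base: 1,244,000 − 0 = 1,244,000
  1,244,000 × 21% = 261,240

Standard income tax:
  829,000 × 14% = 116,060

261,240 > 116,060, so the shadow minimum tax is the binding amount.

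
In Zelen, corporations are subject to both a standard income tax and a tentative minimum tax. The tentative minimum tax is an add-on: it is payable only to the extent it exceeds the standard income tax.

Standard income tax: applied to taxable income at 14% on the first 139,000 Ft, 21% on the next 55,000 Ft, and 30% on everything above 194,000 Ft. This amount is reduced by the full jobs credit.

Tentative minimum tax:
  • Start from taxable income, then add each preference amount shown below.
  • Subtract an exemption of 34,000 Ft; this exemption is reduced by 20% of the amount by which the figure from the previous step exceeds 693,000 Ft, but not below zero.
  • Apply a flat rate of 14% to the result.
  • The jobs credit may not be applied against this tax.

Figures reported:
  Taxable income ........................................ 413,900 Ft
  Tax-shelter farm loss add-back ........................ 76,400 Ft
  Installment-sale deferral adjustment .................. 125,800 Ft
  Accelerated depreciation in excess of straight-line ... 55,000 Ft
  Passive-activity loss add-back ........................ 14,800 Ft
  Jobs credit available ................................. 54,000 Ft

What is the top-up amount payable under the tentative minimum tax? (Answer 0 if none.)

Tentative minimum tax:
  Adjusted income: 413,900 Ft + 76,400 Ft + 125,800 Ft + 55,000 Ft + 14,800 Ft = 685,900 Ft
  Exemption: 685,900 Ft ≤ 693,000 Ft, so full 34,000 Ft applies
  Base: 685,900 Ft − 34,000 Ft = 651,900 Ft
  651,900 Ft × 14% = 91,266 Ft

Standard income tax:
  139,000 Ft × 14% = 19,460 Ft
  55,000 Ft × 21% = 11,550 Ft
  219,900 Ft × 30% = 65,970 Ft
  → 96,980 Ft
  Less jobs credit 54,000 Ft → 42,980 Ft

Excess of tentative minimum tax over standard income tax: 91,266 Ft − 42,980 Ft = 48,286 Ft.

48,286 Ft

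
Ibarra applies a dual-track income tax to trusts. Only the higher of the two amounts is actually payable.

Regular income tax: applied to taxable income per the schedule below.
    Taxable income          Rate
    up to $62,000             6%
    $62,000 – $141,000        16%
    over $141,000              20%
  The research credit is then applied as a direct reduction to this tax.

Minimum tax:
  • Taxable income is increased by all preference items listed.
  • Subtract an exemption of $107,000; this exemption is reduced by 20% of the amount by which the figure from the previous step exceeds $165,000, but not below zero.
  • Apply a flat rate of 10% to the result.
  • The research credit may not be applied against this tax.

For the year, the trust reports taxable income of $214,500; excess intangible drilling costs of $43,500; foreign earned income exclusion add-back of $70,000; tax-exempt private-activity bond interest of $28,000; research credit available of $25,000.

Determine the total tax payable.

$28,720

Minimum tax:
  Adjusted income: $214,500 + $43,500 + $70,000 + $28,000 = $356,000
  Exemption: $107,000 − 20% × ($356,000 − $165,000) = $107,000 − $38,200 = $68,800
  Base: $356,000 − $68,800 = $287,200
  $287,200 × 10% = $28,720

Regular income tax:
  $62,000 × 6% = $3,720
  $79,000 × 16% = $12,640
  $73,500 × 20% = $14,700
  → $31,060
  Less research credit $25,000 → $6,060

$28,720 > $6,060, so the minimum tax is the binding amount.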